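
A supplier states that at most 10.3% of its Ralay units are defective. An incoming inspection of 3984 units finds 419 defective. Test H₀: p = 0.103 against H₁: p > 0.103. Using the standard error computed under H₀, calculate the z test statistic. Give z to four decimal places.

z = 0.4508

p̂ = 419/3984 = 0.105171.
SE = √(p₀(1−p₀)/n) = √(0.092391/3984) = 0.004816.
z = (0.105171 − 0.103)/0.004816 = 0.002171/0.004816 = 0.4508.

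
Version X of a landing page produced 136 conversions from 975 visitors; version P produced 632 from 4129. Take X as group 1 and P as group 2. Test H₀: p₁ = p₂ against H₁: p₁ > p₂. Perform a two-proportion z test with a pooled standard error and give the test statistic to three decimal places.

z = -1.066

p̂₁ = 136/975 = 0.13949, p̂₂ = 632/4129 = 0.15306.
Pooled p̂ = (136+632)/(975+4129) = 768/5104 = 0.15047.
SE = √(0.127829 × 0.00126783) = 0.01273.
z = (0.13949 − 0.15306)/0.01273 = -0.01357/0.01273 = -1.066.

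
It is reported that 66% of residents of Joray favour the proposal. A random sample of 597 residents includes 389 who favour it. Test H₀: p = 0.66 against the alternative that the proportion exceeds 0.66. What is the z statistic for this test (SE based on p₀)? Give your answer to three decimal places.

z = -0.434

p̂ = 389/597 ≈ 0.65159.
Standard error under H₀: √(0.66×0.34/597) = 0.01939.
z = (0.65159 − 0.66)/0.01939 = -0.00841/0.01939 = -0.434.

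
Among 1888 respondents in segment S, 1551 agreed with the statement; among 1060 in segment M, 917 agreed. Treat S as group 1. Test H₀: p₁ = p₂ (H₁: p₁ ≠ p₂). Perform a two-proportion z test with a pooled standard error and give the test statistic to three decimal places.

p̂₁ = 1551/1888 ≈ 0.82150, p̂₂ = 917/1060 ≈ 0.86509.
Pooled p̂ = (1551+917)/(1888+1060) = 2468/2948 = 0.83718.
SE = √(p̂(1−p̂)(1/n₁+1/n₂)) = √(0.83718·0.16282·0.00147306) = √(0.000200794) = 0.01417.
z = (0.82150 − 0.86509)/0.01417 = -0.04359/0.01417 = -3.076.

z = -3.076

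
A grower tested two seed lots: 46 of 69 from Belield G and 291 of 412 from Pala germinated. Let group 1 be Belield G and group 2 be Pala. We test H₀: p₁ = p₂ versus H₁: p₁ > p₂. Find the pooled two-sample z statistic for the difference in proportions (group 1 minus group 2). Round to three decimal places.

p̂₁ = 46/69 = 0.66667, p̂₂ = 291/412 = 0.70631.
Pooled p̂ = (46+291)/(69+412) = 337/481 = 0.70062.
SE = √(p̂(1−p̂)(1/n₁+1/n₂)) = √(0.70062·0.29938·0.0169199) = √(0.00354896) = 0.05957.
z = (0.66667 − 0.70631)/0.05957 = -0.03964/0.05957 = -0.665.
p-value = P(Z > -0.665) ≈ 0.7471.

z = -0.665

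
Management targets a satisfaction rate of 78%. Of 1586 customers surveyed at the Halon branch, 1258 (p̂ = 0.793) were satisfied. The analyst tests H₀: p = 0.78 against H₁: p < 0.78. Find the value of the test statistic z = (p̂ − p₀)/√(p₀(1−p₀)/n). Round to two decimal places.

p̂ = 1258/1586 ≈ 0.7932.
SE = √(p₀(1−p₀)/n) = √(0.1716/1586) = 0.0104.
z = (0.7932 − 0.78)/0.0104 = 0.0132/0.0104 = 1.27.
p-value = P(Z < 1.268) ≈ 0.8976.

z = 1.27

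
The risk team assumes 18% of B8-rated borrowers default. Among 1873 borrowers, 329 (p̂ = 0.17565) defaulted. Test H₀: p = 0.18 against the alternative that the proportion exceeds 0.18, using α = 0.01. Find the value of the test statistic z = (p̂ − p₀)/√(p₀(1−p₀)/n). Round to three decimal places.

p̂ = 329/1873 = 0.17565.
SE = √(p₀(1−p₀)/n) = √(0.1476/1873) = 0.00888.
z = (0.17565 − 0.18)/0.00888 = -0.00435/0.00888 = -0.490.
p-value = P(Z > -0.490) ≈ 0.6878, so at α = 0.01 we fail to reject H₀.

z = -0.490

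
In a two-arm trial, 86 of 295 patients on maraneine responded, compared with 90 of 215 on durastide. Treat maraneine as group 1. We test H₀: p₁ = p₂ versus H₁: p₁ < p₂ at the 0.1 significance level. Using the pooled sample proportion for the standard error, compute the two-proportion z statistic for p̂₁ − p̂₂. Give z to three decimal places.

z = -2.981

p̂₁ = 86/295 = 0.29153, p̂₂ = 90/215 = 0.41860.
Pooled p̂ = (86+90)/(295+215) = 176/510 = 0.34510.
SE = √(p̂(1−p̂)(1/n₁+1/n₂)) = √(0.34510·0.65490·0.00804099) = √(0.00181731) = 0.04263.
z = (0.29153 − 0.41860)/0.04263 = -0.12707/0.04263 = -2.981.
p-value = P(Z < -2.981) ≈ 0.0014. With α = 0.1, reject H₀.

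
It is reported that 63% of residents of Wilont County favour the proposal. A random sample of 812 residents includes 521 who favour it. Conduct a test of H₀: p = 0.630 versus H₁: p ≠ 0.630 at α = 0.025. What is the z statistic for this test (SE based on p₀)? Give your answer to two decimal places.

p̂ = 521/812 ≈ 0.6416.
Standard error under H₀: √(0.63×0.37/812) = 0.0169.
z = (0.6416 − 0.63)/0.0169 = 0.0116/0.0169 = 0.69.
p-value = 2·P(Z > 0.686) ≈ 0.4926; since p > α = 0.025, fail to reject H₀.

z = 0.69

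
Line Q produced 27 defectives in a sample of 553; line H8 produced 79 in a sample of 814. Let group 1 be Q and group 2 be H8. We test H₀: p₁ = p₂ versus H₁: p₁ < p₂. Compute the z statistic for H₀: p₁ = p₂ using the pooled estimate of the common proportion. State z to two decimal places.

p̂₁ = 27/553 = 0.04882, p̂₂ = 79/814 = 0.09705.
Pooled p̂ = (27+79)/(553+814) = 106/1367 = 0.07754.
SE = √(0.0715293 × 0.00303682) = 0.01474.
z = (0.04882 − 0.09705)/0.01474 = -0.04823/0.01474 = -3.27.

z = -3.27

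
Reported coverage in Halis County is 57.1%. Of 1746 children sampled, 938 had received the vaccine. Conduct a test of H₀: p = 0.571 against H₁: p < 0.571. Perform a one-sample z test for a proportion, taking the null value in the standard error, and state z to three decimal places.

z = -2.851

p̂ = 938/1746 = 0.537228.
Standard error under H₀: √(0.571×0.429/1746) = 0.011845.
z = (0.537228 − 0.571)/0.011845 = -0.033772/0.011845 = -2.851.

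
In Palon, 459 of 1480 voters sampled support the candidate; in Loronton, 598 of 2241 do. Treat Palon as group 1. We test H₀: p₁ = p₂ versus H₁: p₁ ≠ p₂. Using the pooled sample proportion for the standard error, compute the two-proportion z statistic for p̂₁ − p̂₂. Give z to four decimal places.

p̂₁ = 459/1480 ≈ 0.310135, p̂₂ = 598/2241 ≈ 0.266845.
Pooled p̂ = (459+598)/(1480+2241) = 1057/3721 = 0.284063.
SE = √(p̂(1−p̂)(1/n₁+1/n₂)) = √(0.284063·0.715937·0.00112191) = √(0.000228163) = 0.015105.
z = (0.310135 − 0.266845)/0.015105 = 0.043290/0.015105 = 2.8659.

z = 2.8659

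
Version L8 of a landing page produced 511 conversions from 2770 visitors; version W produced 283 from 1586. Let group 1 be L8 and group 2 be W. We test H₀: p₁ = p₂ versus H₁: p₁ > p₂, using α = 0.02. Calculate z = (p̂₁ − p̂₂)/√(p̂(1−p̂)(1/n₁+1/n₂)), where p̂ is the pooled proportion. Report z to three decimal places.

z = 0.497

p̂₁ = 511/2770 ≈ 0.18448, p̂₂ = 283/1586 ≈ 0.17844.
Pooled p̂ = (511+283)/(2770+1586) = 794/4356 = 0.18228.
SE = √(0.149052 × 0.000991528) = 0.01216.
z = (0.18448 − 0.17844)/0.01216 = 0.00604/0.01216 = 0.497.
p-value = P(Z > 0.497) ≈ 0.3096. With α = 0.02, fail to reject H₀.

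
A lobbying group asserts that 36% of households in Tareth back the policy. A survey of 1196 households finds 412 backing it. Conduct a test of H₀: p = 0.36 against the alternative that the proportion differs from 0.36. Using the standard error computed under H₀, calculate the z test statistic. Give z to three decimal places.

p̂ = 412/1196 = 0.34448.
Standard error under H₀: √(0.36×0.64/1196) = 0.01388.
z = (0.34448 − 0.36)/0.01388 = -0.01552/0.01388 = -1.118.
Two-sided p-value ≈ 2·Φ(−1.118) = 0.2635.

z = -1.118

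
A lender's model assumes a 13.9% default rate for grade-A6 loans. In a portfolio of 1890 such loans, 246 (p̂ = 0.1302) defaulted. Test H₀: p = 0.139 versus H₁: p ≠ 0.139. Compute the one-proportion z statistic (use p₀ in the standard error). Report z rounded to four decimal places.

z = -1.1111

p̂ = 246/1890 = 0.1301587.
Under H₀, SE = √(0.139·0.861/1890) = √(6.33222e-05) = 0.0079575.
z = (0.1301587 − 0.139)/0.0079575 = -0.0088413/0.0079575 = -1.1111.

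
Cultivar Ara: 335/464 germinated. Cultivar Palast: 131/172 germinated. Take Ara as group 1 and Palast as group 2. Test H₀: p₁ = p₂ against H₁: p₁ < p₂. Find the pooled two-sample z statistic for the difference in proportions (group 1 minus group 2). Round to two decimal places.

z = -1.00

p̂₁ = 335/464 ≈ 0.7220, p̂₂ = 131/172 ≈ 0.7616.
Pooled p̂ = (335+131)/(464+172) = 466/636 = 0.7327.
SE = √(p̂(1−p̂)(1/n₁+1/n₂)) = √(0.7327·0.2673·0.00796913) = √(0.00156074) = 0.0395.
z = (0.7220 − 0.7616)/0.0395 = -0.0396/0.0395 = -1.00.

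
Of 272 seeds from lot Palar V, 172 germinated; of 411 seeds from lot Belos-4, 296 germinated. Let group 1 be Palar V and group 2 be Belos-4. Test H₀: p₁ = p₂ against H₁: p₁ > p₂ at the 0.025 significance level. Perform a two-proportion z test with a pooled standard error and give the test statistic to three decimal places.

p̂₁ = 172/272 = 0.63235, p̂₂ = 296/411 = 0.72019.
Pooled p̂ = (172+296)/(272+411) = 468/683 = 0.68521.
SE = √(p̂(1−p̂)(1/n₁+1/n₂)) = √(0.68521·0.31479·0.00610956) = √(0.00131781) = 0.03630.
z = (0.63235 − 0.72019)/0.03630 = -0.08784/0.03630 = -2.420.
p-value = P(Z > -2.420) ≈ 0.9922. With α = 0.025, fail to reject H₀.

z = -2.420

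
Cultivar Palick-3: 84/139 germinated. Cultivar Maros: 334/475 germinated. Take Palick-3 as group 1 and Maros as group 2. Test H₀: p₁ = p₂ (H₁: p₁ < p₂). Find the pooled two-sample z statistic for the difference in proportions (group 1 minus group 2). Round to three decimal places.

p̂₁ = 84/139 ≈ 0.60432, p̂₂ = 334/475 ≈ 0.70316.
Pooled p̂ = (84+334)/(139+475) = 418/614 = 0.68078.
SE = √(p̂(1−p̂)(1/n₁+1/n₂)) = √(0.68078·0.31922·0.00929951) = √(0.00202095) = 0.04495.
z = (0.60432 − 0.70316)/0.04495 = -0.09884/0.04495 = -2.199.

z = -2.199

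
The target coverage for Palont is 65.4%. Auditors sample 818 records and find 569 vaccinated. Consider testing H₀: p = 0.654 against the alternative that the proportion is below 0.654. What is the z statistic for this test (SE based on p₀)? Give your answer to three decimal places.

z = 2.501

p̂ = 569/818 ≈ 0.695599.
SE = √(p₀(1−p₀)/n) = √(0.22628/818) = 0.016632.
z = (0.695599 − 0.654)/0.016632 = 0.041599/0.016632 = 2.501.
p-value = P(Z < 2.501) ≈ 0.9938.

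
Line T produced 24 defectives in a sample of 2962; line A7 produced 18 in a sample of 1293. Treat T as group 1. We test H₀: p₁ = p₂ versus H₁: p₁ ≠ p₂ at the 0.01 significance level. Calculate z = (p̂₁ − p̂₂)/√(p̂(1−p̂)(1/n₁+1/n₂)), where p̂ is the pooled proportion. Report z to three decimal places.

z = -1.766

p̂₁ = 24/2962 ≈ 0.008103, p̂₂ = 18/1293 ≈ 0.013921.
Pooled p̂ = (24+18)/(2962+1293) = 42/4255 = 0.009871.
SE = √(0.00977331 × 0.001111) = 0.003295.
z = (0.008103 − 0.013921)/0.003295 = -0.005818/0.003295 = -1.766.
Two-sided p-value ≈ 2·Φ(−1.766) = 0.0774, so at α = 0.01 we fail to reject H₀.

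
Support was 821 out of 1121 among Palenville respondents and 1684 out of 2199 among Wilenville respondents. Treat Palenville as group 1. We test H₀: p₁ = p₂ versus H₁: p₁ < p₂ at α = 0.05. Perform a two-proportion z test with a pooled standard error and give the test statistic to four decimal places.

p̂₁ = 821/1121 ≈ 0.7323818, p̂₂ = 1684/2199 ≈ 0.7658026.
Pooled p̂ = (821+1684)/(1121+2199) = 2505/3320 = 0.7545181.
SE = √(p̂(1−p̂)(1/n₁+1/n₂)) = √(0.7545181·0.2454819·0.00134681) = √(0.000249457) = 0.0157942.
z = (0.7323818 − 0.7658026)/0.0157942 = -0.0334208/0.0157942 = -2.1160.
p-value = P(Z < -2.116) ≈ 0.0172. With α = 0.05, reject H₀.

z = -2.1160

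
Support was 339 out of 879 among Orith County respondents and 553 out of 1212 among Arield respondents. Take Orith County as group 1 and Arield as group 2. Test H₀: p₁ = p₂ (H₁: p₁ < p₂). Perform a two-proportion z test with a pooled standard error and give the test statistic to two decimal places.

p̂₁ = 339/879 ≈ 0.3857, p̂₂ = 553/1212 ≈ 0.4563.
Pooled p̂ = (339+553)/(879+1212) = 892/2091 = 0.4266.
SE = √(p̂(1−p̂)(1/n₁+1/n₂)) = √(0.4266·0.5734·0.00196274) = √(0.000480108) = 0.0219.
z = (0.3857 − 0.4563)/0.0219 = -0.0706/0.0219 = -3.22.
p-value = P(Z < -3.222) ≈ 0.0006.

z = -3.22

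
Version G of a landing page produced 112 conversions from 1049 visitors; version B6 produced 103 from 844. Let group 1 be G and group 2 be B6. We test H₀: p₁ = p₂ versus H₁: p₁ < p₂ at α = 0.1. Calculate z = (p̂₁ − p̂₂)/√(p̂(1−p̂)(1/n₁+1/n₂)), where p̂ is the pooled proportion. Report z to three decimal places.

p̂₁ = 112/1049 ≈ 0.10677, p̂₂ = 103/844 ≈ 0.12204.
Pooled p̂ = (112+103)/(1049+844) = 215/1893 = 0.11358.
SE = √(p̂(1−p̂)(1/n₁+1/n₂)) = √(0.11358·0.88642·0.00213812) = √(0.000215259) = 0.01467.
z = (0.10677 − 0.12204)/0.01467 = -0.01527/0.01467 = -1.041.
p-value = P(Z < -1.041) ≈ 0.1490, so at α = 0.1 we fail to reject H₀.

z = -1.041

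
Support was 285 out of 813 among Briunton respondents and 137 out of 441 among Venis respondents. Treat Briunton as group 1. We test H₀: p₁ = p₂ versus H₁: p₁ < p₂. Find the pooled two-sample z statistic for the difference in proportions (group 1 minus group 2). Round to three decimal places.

z = 1.428

p̂₁ = 285/813 = 0.350554, p̂₂ = 137/441 = 0.310658.
Pooled p̂ = (285+137)/(813+441) = 422/1254 = 0.336523.
SE = √(0.223275 × 0.00349759) = 0.027945.
z = (0.350554 − 0.310658)/0.027945 = 0.039896/0.027945 = 1.428.
p-value = P(Z < 1.428) ≈ 0.9233.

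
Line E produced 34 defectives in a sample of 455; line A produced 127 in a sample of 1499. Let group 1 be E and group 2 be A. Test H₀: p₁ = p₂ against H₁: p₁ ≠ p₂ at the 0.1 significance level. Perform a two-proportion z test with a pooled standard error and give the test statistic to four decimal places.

z = -0.6793

p̂₁ = 34/455 = 0.074725, p̂₂ = 127/1499 = 0.084723.
Pooled p̂ = (34+127)/(455+1499) = 161/1954 = 0.082395.
SE = √(0.0756061 × 0.00286491) = 0.014718.
z = (0.074725 − 0.084723)/0.014718 = -0.009998/0.014718 = -0.6793.
Two-sided p-value ≈ 2·Φ(−0.679) = 0.4969. With α = 0.1, fail to reject H₀.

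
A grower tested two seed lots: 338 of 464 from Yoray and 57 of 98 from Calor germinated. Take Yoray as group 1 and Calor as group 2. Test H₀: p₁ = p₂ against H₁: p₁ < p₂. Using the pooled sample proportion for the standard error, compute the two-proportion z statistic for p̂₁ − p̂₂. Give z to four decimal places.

p̂₁ = 338/464 = 0.728448, p̂₂ = 57/98 = 0.581633.
Pooled p̂ = (338+57)/(464+98) = 395/562 = 0.702847.
SE = √(0.208853 × 0.0123593) = 0.050806.
z = (0.728448 − 0.581633)/0.050806 = 0.146815/0.050806 = 2.8897.
p-value = P(Z < 2.890) ≈ 0.9981.

z = 2.8897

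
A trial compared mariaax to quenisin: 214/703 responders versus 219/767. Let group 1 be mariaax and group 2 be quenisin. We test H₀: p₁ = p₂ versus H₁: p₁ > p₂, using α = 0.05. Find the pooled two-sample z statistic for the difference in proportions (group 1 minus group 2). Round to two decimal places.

z = 0.79

p̂₁ = 214/703 = 0.3044, p̂₂ = 219/767 = 0.2855.
Pooled p̂ = (214+219)/(703+767) = 433/1470 = 0.2946.
SE = √(0.207794 × 0.00272626) = 0.0238.
z = (0.3044 − 0.2855)/0.0238 = 0.0189/0.0238 = 0.79.
p-value = P(Z > 0.793) ≈ 0.2138, so at α = 0.05 we fail to reject H₀.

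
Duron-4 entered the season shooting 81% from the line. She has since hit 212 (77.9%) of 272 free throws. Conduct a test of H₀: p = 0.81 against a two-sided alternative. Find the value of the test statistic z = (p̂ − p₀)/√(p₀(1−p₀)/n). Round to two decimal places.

z = -1.29

p̂ = 212/272 ≈ 0.7794.
SE = √(p₀(1−p₀)/n) = √(0.1539/272) = 0.0238.
z = (0.7794 − 0.81)/0.0238 = -0.0306/0.0238 = -1.29.
p-value = 2·P(Z > 1.286) ≈ 0.1985.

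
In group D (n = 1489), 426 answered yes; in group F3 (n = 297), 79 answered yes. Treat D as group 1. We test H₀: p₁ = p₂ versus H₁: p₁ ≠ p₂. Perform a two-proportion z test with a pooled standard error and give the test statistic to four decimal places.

z = 0.7025

p̂₁ = 426/1489 = 0.286098, p̂₂ = 79/297 = 0.265993.
Pooled p̂ = (426+79)/(1489+297) = 505/1786 = 0.282755.
SE = √(p̂(1−p̂)(1/n₁+1/n₂)) = √(0.282755·0.717245·0.0040386) = √(0.000819045) = 0.028619.
z = (0.286098 − 0.265993)/0.028619 = 0.020105/0.028619 = 0.7025.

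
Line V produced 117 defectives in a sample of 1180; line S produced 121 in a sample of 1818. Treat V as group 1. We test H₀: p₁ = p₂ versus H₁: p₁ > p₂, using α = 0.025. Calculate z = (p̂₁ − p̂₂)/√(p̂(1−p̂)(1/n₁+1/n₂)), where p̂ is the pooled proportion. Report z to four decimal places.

p̂₁ = 117/1180 ≈ 0.0991525, p̂₂ = 121/1818 ≈ 0.0665567.
Pooled p̂ = (117+121)/(1180+1818) = 238/2998 = 0.0793863.
SE = √(p̂(1−p̂)(1/n₁+1/n₂)) = √(0.0793863·0.9206137·0.00139751) = √(0.000102136) = 0.0101062.
z = (0.0991525 − 0.0665567)/0.0101062 = 0.0325958/0.0101062 = 3.2253.
p-value = P(Z > 3.225) ≈ 0.0006. With α = 0.025, reject H₀.

z = 3.2253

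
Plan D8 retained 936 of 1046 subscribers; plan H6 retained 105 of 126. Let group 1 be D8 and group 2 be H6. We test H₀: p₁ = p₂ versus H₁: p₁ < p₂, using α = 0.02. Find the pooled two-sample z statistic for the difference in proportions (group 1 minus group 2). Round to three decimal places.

p̂₁ = 936/1046 ≈ 0.89484, p̂₂ = 105/126 ≈ 0.83333.
Pooled p̂ = (936+105)/(1046+126) = 1041/1172 = 0.88823.
SE = √(p̂(1−p̂)(1/n₁+1/n₂)) = √(0.88823·0.11177·0.00889253) = √(0.000882861) = 0.02971.
z = (0.89484 − 0.83333)/0.02971 = 0.06151/0.02971 = 2.070.
p-value = P(Z < 2.070) ≈ 0.9808, so at α = 0.02 we fail to reject H₀.

z = 2.070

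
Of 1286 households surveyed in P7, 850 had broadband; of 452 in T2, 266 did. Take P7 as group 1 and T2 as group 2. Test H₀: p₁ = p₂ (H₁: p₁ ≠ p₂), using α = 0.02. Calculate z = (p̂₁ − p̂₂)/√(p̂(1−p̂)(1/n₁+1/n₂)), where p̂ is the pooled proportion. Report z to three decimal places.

z = 2.765

p̂₁ = 850/1286 ≈ 0.66096, p̂₂ = 266/452 ≈ 0.58850.
Pooled p̂ = (850+266)/(1286+452) = 1116/1738 = 0.64212.
SE = √(p̂(1−p̂)(1/n₁+1/n₂)) = √(0.64212·0.35788·0.00298999) = √(0.000687109) = 0.02621.
z = (0.66096 − 0.58850)/0.02621 = 0.07246/0.02621 = 2.765.
p-value = 2·P(Z > 2.765) ≈ 0.0057. With α = 0.02, reject H₀.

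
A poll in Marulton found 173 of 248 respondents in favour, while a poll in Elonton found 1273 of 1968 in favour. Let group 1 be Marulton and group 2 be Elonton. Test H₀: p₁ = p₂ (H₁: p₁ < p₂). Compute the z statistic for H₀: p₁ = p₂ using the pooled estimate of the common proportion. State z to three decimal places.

p̂₁ = 173/248 ≈ 0.69758, p̂₂ = 1273/1968 ≈ 0.64685.
Pooled p̂ = (173+1273)/(248+1968) = 1446/2216 = 0.65253.
SE = √(p̂(1−p̂)(1/n₁+1/n₂)) = √(0.65253·0.34747·0.00454039) = √(0.00102947) = 0.03209.
z = (0.69758 − 0.64685)/0.03209 = 0.05073/0.03209 = 1.581.
p-value = P(Z < 1.581) ≈ 0.9431.

z = 1.581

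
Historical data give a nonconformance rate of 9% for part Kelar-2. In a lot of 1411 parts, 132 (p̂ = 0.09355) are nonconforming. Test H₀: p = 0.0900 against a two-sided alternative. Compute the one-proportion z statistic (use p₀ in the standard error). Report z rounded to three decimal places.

p̂ = 132/1411 = 0.09355.
Standard error under H₀: √(0.09×0.91/1411) = 0.00762.
z = (0.09355 − 0.09)/0.00762 = 0.00355/0.00762 = 0.466.

z = 0.466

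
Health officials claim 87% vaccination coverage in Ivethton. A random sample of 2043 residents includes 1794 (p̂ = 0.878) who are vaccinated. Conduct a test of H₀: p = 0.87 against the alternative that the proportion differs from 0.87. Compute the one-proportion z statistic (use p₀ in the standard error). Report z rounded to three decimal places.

z = 1.091

p̂ = 1794/2043 ≈ 0.87812.
SE = √(p₀(1−p₀)/n) = √(0.1131/2043) = 0.00744.
z = (0.87812 − 0.87)/0.00744 = 0.00812/0.00744 = 1.091.
Two-sided p-value ≈ 2·Φ(−1.091) = 0.2751.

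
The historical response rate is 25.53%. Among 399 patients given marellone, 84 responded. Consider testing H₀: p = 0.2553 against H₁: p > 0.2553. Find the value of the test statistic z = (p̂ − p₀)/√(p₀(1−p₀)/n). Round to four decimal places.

p̂ = 84/399 = 0.210526.
Under H₀, SE = √(0.2553·0.7447/399) = √(0.000476496) = 0.021829.
z = (0.210526 − 0.2553)/0.021829 = -0.044774/0.021829 = -2.0511.

z = -2.0511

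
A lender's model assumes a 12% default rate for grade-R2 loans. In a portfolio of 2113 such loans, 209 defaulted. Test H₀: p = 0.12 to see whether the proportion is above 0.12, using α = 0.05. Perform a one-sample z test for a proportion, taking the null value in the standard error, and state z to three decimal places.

p̂ = 209/2113 ≈ 0.09891.
SE = √(p₀(1−p₀)/n) = √(0.1056/2113) = 0.00707.
z = (0.09891 − 0.12)/0.00707 = -0.02109/0.00707 = -2.983.
p-value = P(Z > -2.983) ≈ 0.9986; since p > α = 0.05, fail to reject H₀.

z = -2.983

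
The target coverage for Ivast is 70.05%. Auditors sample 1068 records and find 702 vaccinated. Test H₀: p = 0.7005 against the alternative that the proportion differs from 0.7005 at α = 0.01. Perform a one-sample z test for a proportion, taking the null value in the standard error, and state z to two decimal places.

z = -3.08

p̂ = 702/1068 = 0.65730.
Under H₀, SE = √(0.7005·0.2995/1068) = √(0.000196442) = 0.01402.
z = (0.65730 − 0.7005)/0.01402 = -0.04320/0.01402 = -3.08.
Two-sided p-value ≈ 2·Φ(−3.082) = 0.0021. With α = 0.01, reject H₀.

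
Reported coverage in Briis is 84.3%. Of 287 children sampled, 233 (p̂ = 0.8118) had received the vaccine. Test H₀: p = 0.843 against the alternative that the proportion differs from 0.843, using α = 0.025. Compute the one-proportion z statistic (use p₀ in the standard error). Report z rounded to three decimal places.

p̂ = 233/287 = 0.81185.
SE = √(p₀(1−p₀)/n) = √(0.13235/287) = 0.02147.
z = (0.81185 − 0.843)/0.02147 = -0.03115/0.02147 = -1.451.
p-value = 2·P(Z > 1.451) ≈ 0.1469; since p > α = 0.025, fail to reject H₀.

z = -1.451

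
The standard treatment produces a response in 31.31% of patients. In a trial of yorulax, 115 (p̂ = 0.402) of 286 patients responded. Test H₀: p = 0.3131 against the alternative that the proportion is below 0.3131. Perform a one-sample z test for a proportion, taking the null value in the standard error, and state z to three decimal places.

p̂ = 115/286 ≈ 0.402098.
Under H₀, SE = √(0.3131·0.6869/286) = √(0.000751987) = 0.027422.
z = (0.402098 − 0.3131)/0.027422 = 0.088998/0.027422 = 3.245.
p-value = P(Z < 3.245) ≈ 0.9994.

z = 3.245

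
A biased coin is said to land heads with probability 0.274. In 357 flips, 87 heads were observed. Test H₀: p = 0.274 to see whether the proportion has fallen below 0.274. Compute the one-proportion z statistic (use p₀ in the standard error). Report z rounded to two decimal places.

p̂ = 87/357 = 0.2437.
SE = √(p₀(1−p₀)/n) = √(0.19892/357) = 0.0236.
z = (0.2437 − 0.274)/0.0236 = -0.0303/0.0236 = -1.28.

z = -1.28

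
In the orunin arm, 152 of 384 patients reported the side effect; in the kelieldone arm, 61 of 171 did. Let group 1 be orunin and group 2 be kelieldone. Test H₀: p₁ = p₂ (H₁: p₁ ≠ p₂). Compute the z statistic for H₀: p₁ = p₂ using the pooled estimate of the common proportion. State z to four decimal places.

z = 0.8747

p̂₁ = 152/384 ≈ 0.395833, p̂₂ = 61/171 ≈ 0.356725.
Pooled p̂ = (152+61)/(384+171) = 213/555 = 0.383784.
SE = √(0.236494 × 0.00845212) = 0.044709.
z = (0.395833 − 0.356725)/0.044709 = 0.039108/0.044709 = 0.8747.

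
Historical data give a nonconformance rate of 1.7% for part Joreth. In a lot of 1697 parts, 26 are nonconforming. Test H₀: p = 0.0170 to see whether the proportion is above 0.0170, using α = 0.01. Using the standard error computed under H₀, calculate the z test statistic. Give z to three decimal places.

z = -0.535

p̂ = 26/1697 ≈ 0.01532.
SE = √(p₀(1−p₀)/n) = √(0.016711/1697) = 0.00314.
z = (0.01532 − 0.017)/0.00314 = -0.00168/0.00314 = -0.535.
p-value = P(Z > -0.535) ≈ 0.7037, so at α = 0.01 we fail to reject H₀.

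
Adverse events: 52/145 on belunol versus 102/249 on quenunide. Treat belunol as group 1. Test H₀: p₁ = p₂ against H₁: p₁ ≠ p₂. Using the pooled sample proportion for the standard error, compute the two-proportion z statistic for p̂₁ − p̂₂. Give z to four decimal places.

z = -1.0009

p̂₁ = 52/145 = 0.358621, p̂₂ = 102/249 = 0.409639.
Pooled p̂ = (52+102)/(145+249) = 154/394 = 0.390863.
SE = √(p̂(1−p̂)(1/n₁+1/n₂)) = √(0.390863·0.609137·0.0109126) = √(0.00259817) = 0.050972.
z = (0.358621 − 0.409639)/0.050972 = -0.051018/0.050972 = -1.0009.
p-value = 2·P(Z > 1.001) ≈ 0.3169.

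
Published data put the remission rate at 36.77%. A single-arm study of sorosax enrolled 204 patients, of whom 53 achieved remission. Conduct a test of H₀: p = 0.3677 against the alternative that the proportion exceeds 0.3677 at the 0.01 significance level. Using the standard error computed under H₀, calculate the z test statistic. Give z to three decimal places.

p̂ = 53/204 = 0.25980.
Standard error under H₀: √(0.3677×0.6323/204) = 0.03376.
z = (0.25980 − 0.3677)/0.03376 = -0.10790/0.03376 = -3.196.
p-value = P(Z > -3.196) ≈ 0.9993; since p > α = 0.01, fail to reject H₀.

z = -3.196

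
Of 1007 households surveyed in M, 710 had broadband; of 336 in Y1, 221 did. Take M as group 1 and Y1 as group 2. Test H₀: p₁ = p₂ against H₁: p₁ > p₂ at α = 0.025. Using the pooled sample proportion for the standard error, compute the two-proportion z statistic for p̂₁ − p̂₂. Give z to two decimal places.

p̂₁ = 710/1007 ≈ 0.7051, p̂₂ = 221/336 ≈ 0.6577.
Pooled p̂ = (710+221)/(1007+336) = 931/1343 = 0.6932.
SE = √(0.212664 × 0.00396924) = 0.0291.
z = (0.7051 − 0.6577)/0.0291 = 0.0474/0.0291 = 1.63.
p-value = P(Z > 1.629) ≈ 0.0517. With α = 0.025, fail to reject H₀.

z = 1.63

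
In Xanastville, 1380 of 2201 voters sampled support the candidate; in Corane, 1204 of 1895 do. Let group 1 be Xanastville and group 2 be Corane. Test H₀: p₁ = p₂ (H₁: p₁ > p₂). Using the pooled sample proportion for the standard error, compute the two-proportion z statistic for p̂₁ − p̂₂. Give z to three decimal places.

p̂₁ = 1380/2201 = 0.626988, p̂₂ = 1204/1895 = 0.635356.
Pooled p̂ = (1380+1204)/(2201+1895) = 2584/4096 = 0.630859.
SE = √(p̂(1−p̂)(1/n₁+1/n₂)) = √(0.630859·0.369141·0.000982043) = √(0.000228694) = 0.015123.
z = (0.626988 − 0.635356)/0.015123 = -0.008368/0.015123 = -0.553.
p-value = P(Z > -0.553) ≈ 0.7100.

z = -0.553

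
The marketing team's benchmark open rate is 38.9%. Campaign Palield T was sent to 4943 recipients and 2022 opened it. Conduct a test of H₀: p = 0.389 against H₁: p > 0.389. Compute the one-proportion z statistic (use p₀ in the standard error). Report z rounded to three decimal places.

p̂ = 2022/4943 = 0.409063.
Under H₀, SE = √(0.389·0.611/4943) = √(4.8084e-05) = 0.006934.
z = (0.409063 − 0.389)/0.006934 = 0.020063/0.006934 = 2.893.
p-value = P(Z > 2.893) ≈ 0.0019.

z = 2.893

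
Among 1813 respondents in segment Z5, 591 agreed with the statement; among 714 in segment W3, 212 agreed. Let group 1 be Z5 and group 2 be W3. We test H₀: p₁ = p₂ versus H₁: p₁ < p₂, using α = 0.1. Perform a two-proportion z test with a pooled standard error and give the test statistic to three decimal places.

p̂₁ = 591/1813 = 0.32598, p̂₂ = 212/714 = 0.29692.
Pooled p̂ = (591+212)/(1813+714) = 803/2527 = 0.31777.
SE = √(0.216792 × 0.00195213) = 0.02057.
z = (0.32598 − 0.29692)/0.02057 = 0.02906/0.02057 = 1.413.
p-value = P(Z < 1.413) ≈ 0.9211. With α = 0.1, fail to reject H₀.

z = 1.413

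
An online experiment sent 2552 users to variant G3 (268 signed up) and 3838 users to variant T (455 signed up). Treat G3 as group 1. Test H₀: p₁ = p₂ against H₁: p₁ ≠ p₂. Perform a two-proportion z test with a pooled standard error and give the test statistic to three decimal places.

z = -1.673

p̂₁ = 268/2552 = 0.105016, p̂₂ = 455/3838 = 0.118551.
Pooled p̂ = (268+455)/(2552+3838) = 723/6390 = 0.113146.
SE = √(p̂(1−p̂)(1/n₁+1/n₂)) = √(0.113146·0.886854·0.000652402) = √(6.54644e-05) = 0.008091.
z = (0.105016 − 0.118551)/0.008091 = -0.013535/0.008091 = -1.673.
Two-sided p-value ≈ 2·Φ(−1.673) = 0.0943.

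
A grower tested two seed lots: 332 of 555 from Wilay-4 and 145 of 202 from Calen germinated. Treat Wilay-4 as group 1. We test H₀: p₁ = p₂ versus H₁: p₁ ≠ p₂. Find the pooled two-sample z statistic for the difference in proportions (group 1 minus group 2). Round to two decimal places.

p̂₁ = 332/555 = 0.59820, p̂₂ = 145/202 = 0.71782.
Pooled p̂ = (332+145)/(555+202) = 477/757 = 0.63012.
SE = √(p̂(1−p̂)(1/n₁+1/n₂)) = √(0.63012·0.36988·0.0067523) = √(0.00157375) = 0.03967.
z = (0.59820 − 0.71782)/0.03967 = -0.11962/0.03967 = -3.02.

z = -3.02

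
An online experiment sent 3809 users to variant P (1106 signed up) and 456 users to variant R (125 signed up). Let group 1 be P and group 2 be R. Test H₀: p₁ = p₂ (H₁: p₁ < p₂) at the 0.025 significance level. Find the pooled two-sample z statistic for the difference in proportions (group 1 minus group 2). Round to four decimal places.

p̂₁ = 1106/3809 = 0.2903649, p̂₂ = 125/456 = 0.2741228.
Pooled p̂ = (1106+125)/(3809+456) = 1231/4265 = 0.2886284.
SE = √(0.205322 × 0.00245552) = 0.0224538.
z = (0.2903649 − 0.2741228)/0.0224538 = 0.0162421/0.0224538 = 0.7234.
p-value = P(Z < 0.723) ≈ 0.7653, so at α = 0.025 we fail to reject H₀.

z = 0.7234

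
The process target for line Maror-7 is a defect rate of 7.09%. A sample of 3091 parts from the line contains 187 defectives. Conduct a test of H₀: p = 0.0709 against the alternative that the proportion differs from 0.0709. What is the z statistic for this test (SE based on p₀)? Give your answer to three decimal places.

z = -2.253

p̂ = 187/3091 ≈ 0.060498.
Under H₀, SE = √(0.0709·0.9291/3091) = √(2.13113e-05) = 0.004616.
z = (0.060498 − 0.0709)/0.004616 = -0.010402/0.004616 = -2.253.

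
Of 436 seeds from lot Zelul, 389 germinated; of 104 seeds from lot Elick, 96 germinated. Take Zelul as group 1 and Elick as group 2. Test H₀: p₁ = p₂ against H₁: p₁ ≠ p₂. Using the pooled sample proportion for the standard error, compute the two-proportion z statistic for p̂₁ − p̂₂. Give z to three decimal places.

z = -0.935

p̂₁ = 389/436 ≈ 0.89220, p̂₂ = 96/104 ≈ 0.92308.
Pooled p̂ = (389+96)/(436+104) = 485/540 = 0.89815.
SE = √(p̂(1−p̂)(1/n₁+1/n₂)) = √(0.89815·0.10185·0.011909) = √(0.00108941) = 0.03301.
z = (0.89220 − 0.92308)/0.03301 = -0.03088/0.03301 = -0.935.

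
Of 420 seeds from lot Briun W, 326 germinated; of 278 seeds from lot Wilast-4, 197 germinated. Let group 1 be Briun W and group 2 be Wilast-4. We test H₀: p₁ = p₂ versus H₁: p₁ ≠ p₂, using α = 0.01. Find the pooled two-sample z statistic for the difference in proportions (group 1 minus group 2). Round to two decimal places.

z = 2.02

p̂₁ = 326/420 = 0.7762, p̂₂ = 197/278 = 0.7086.
Pooled p̂ = (326+197)/(420+278) = 523/698 = 0.7493.
SE = √(0.187858 × 0.00597807) = 0.0335.
z = (0.7762 − 0.7086)/0.0335 = 0.0676/0.0335 = 2.02.
Two-sided p-value ≈ 2·Φ(−2.016) = 0.0438. With α = 0.01, fail to reject H₀.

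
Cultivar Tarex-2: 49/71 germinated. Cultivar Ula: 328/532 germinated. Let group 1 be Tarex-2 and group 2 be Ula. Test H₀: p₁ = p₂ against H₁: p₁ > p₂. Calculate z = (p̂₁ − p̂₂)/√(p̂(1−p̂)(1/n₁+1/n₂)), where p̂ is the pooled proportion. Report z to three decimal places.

p̂₁ = 49/71 = 0.69014, p̂₂ = 328/532 = 0.61654.
Pooled p̂ = (49+328)/(71+532) = 377/603 = 0.62521.
SE = √(0.234323 × 0.0159642) = 0.06116.
z = (0.69014 − 0.61654)/0.06116 = 0.07360/0.06116 = 1.203.
p-value = P(Z > 1.203) ≈ 0.1144.

z = 1.203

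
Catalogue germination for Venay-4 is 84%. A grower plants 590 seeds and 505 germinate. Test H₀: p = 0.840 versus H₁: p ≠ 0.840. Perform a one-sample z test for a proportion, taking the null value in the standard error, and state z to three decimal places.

z = 1.056

p̂ = 505/590 ≈ 0.85593.
Standard error under H₀: √(0.84×0.16/590) = 0.01509.
z = (0.85593 − 0.84)/0.01509 = 0.01593/0.01509 = 1.056.
Two-sided p-value ≈ 2·Φ(−1.056) = 0.2911.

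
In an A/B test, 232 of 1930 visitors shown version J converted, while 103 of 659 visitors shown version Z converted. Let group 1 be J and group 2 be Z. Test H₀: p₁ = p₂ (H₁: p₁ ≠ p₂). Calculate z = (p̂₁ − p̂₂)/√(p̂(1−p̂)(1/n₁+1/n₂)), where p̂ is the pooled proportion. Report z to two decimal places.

z = -2.38

p̂₁ = 232/1930 ≈ 0.12021, p̂₂ = 103/659 ≈ 0.15630.
Pooled p̂ = (232+103)/(1930+659) = 335/2589 = 0.12939.
SE = √(0.112651 × 0.00203559) = 0.01514.
z = (0.12021 − 0.15630)/0.01514 = -0.03609/0.01514 = -2.38.
p-value = 2·P(Z > 2.383) ≈ 0.0172.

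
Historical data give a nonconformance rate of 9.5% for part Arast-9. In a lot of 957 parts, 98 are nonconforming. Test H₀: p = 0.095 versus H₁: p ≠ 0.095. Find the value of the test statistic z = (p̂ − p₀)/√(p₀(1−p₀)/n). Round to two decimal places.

z = 0.78

p̂ = 98/957 ≈ 0.1024.
SE = √(p₀(1−p₀)/n) = √(0.085975/957) = 0.0095.
z = (0.1024 − 0.095)/0.0095 = 0.0074/0.0095 = 0.78.
Two-sided p-value ≈ 2·Φ(−0.781) = 0.4348.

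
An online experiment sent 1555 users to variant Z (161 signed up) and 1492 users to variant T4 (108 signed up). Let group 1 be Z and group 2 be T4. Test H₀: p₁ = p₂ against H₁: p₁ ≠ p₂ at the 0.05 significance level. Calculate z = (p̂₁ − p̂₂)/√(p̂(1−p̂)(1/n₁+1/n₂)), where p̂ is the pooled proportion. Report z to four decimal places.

z = 3.0298

p̂₁ = 161/1555 = 0.1035370, p̂₂ = 108/1492 = 0.0723861.
Pooled p̂ = (161+108)/(1555+1492) = 269/3047 = 0.0882836.
SE = √(0.0804896 × 0.00131333) = 0.0102815.
z = (0.1035370 − 0.0723861)/0.0102815 = 0.0311509/0.0102815 = 3.0298.
Two-sided p-value ≈ 2·Φ(−3.030) = 0.0024. With α = 0.05, reject H₀.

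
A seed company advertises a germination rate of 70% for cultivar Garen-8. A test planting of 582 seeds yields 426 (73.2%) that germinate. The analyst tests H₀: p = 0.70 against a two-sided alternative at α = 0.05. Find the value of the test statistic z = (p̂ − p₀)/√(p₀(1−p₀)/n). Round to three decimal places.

z = 1.682

p̂ = 426/582 = 0.73196.
Standard error under H₀: √(0.7×0.3/582) = 0.01900.
z = (0.73196 − 0.7)/0.01900 = 0.03196/0.01900 = 1.682.
p-value = 2·P(Z > 1.682) ≈ 0.0925. With α = 0.05, fail to reject H₀.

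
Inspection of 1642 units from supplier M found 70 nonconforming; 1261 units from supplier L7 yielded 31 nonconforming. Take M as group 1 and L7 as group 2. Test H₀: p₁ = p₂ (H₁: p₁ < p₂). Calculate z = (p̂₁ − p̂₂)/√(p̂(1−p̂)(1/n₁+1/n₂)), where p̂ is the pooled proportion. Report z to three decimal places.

z = 2.630

p̂₁ = 70/1642 = 0.042631, p̂₂ = 31/1261 = 0.024584.
Pooled p̂ = (70+31)/(1642+1261) = 101/2903 = 0.034792.
SE = √(0.0335811 × 0.00140203) = 0.006862.
z = (0.042631 − 0.024584)/0.006862 = 0.018047/0.006862 = 2.630.
p-value = P(Z < 2.630) ≈ 0.9957.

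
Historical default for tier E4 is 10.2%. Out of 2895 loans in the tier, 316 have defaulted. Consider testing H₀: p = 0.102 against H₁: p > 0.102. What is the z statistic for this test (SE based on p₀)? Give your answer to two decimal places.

z = 1.27

p̂ = 316/2895 = 0.10915.
SE = √(p₀(1−p₀)/n) = √(0.091596/2895) = 0.00562.
z = (0.10915 − 0.102)/0.00562 = 0.00715/0.00562 = 1.27.
p-value = P(Z > 1.272) ≈ 0.1017.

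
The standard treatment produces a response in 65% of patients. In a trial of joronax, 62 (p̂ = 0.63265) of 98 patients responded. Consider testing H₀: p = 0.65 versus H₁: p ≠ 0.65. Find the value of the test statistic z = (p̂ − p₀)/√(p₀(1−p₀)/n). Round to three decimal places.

z = -0.360

p̂ = 62/98 ≈ 0.63265.
SE = √(p₀(1−p₀)/n) = √(0.2275/98) = 0.04818.
z = (0.63265 − 0.65)/0.04818 = -0.01735/0.04818 = -0.360.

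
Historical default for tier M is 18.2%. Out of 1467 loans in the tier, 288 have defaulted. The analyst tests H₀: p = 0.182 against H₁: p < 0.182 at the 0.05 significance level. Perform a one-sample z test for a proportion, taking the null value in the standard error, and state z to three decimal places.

p̂ = 288/1467 = 0.196319.
Standard error under H₀: √(0.182×0.818/1467) = 0.010074.
z = (0.196319 − 0.182)/0.010074 = 0.014319/0.010074 = 1.421.
p-value = P(Z < 1.421) ≈ 0.9224; since p > α = 0.05, fail to reject H₀.

z = 1.421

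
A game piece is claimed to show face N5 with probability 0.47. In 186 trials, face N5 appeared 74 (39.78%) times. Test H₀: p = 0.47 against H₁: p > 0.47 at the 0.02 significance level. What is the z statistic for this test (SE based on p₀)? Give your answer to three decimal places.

p̂ = 74/186 ≈ 0.397849.
Standard error under H₀: √(0.47×0.53/186) = 0.036596.
z = (0.397849 − 0.47)/0.036596 = -0.072151/0.036596 = -1.972.
p-value = P(Z > -1.972) ≈ 0.9757. With α = 0.02, fail to reject H₀.

z = -1.972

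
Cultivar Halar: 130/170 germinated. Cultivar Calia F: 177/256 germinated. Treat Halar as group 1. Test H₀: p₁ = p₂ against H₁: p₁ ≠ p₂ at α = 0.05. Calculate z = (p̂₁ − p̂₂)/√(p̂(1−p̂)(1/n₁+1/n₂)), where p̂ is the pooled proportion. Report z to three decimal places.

z = 1.651

p̂₁ = 130/170 ≈ 0.76471, p̂₂ = 177/256 ≈ 0.69141.
Pooled p̂ = (130+177)/(170+256) = 307/426 = 0.72066.
SE = √(p̂(1−p̂)(1/n₁+1/n₂)) = √(0.72066·0.27934·0.0097886) = √(0.00197055) = 0.04439.
z = (0.76471 − 0.69141)/0.04439 = 0.07330/0.04439 = 1.651.
p-value = 2·P(Z > 1.651) ≈ 0.0987, so at α = 0.05 we fail to reject H₀.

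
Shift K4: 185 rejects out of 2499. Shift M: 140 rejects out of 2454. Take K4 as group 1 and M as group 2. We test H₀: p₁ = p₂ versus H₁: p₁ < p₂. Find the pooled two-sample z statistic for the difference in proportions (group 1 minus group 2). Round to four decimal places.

z = 2.4130

p̂₁ = 185/2499 = 0.074030, p̂₂ = 140/2454 = 0.057050.
Pooled p̂ = (185+140)/(2499+2454) = 325/4953 = 0.065617.
SE = √(0.0613112 × 0.000807658) = 0.007037.
z = (0.074030 − 0.057050)/0.007037 = 0.016980/0.007037 = 2.4130.
p-value = P(Z < 2.413) ≈ 0.9921.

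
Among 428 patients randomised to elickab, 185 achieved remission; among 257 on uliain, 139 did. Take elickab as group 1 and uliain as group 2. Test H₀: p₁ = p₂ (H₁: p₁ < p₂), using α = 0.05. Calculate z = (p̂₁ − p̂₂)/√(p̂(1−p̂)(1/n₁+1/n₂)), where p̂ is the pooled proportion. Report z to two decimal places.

p̂₁ = 185/428 ≈ 0.4322, p̂₂ = 139/257 ≈ 0.5409.
Pooled p̂ = (185+139)/(428+257) = 324/685 = 0.4730.
SE = √(p̂(1−p̂)(1/n₁+1/n₂)) = √(0.4730·0.5270·0.0062275) = √(0.00155233) = 0.0394.
z = (0.4322 − 0.5409)/0.0394 = -0.1087/0.0394 = -2.76.
p-value = P(Z < -2.757) ≈ 0.0029, so at α = 0.05 we reject H₀.

z = -2.76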